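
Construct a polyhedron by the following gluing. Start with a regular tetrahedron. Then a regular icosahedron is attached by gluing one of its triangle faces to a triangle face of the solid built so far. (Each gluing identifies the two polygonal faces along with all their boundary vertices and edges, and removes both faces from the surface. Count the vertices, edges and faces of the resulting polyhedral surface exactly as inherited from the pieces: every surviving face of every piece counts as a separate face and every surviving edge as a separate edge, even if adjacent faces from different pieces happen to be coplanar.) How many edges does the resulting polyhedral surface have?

33

A regular tetrahedron: V=4, E=6, F=4.
Attach a regular icosahedron (V=12, E=30, F=20) along a 3-gon: merge 3 vertices and 3 edges, delete both glued faces → V=13, E=33, F=22.
Check: V − E + F = 13 − 33 + 22 = 2.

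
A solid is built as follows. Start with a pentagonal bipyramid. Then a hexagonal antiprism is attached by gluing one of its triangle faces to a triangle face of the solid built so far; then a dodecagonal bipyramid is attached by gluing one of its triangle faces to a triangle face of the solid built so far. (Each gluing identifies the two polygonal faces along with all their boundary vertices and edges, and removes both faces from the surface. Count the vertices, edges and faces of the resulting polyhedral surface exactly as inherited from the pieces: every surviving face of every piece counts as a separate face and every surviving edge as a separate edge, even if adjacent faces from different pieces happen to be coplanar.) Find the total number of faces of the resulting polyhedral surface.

A pentagonal bipyramid: V=7, E=15, F=10.
Attach a hexagonal antiprism (V=12, E=24, F=14) along a 3-gon: merge 3 vertices and 3 edges, delete both glued faces → V=16, E=36, F=22.
Attach a dodecagonal bipyramid (V=14, E=36, F=24) along a 3-gon: merge 3 vertices and 3 edges, delete both glued faces → V=27, E=69, F=44.
Check: V − E + F = 27 − 69 + 44 = 2.

44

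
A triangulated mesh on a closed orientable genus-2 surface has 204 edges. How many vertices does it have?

χ = 2 − 2·2 = -2, and every face is a triangle so 3F = 2E.
F = 2E/3 = 136. Then V = -2 + E − F = -2 + 204 − 136 = 66.

66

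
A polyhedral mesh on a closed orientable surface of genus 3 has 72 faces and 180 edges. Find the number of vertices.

104

For a closed orientable surface of genus 3, χ = 2 − 2·3 = -4.
V = -4 + E − F = -4 + 180 − 72 = 104.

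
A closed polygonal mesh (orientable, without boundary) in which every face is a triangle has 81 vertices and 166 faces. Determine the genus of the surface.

Every face is a triangle, so 2E = 3·166 = 498, giving E = 249.
χ = V − E + F = 81 − 249 + 166 = -2.
For a closed orientable surface χ = 2 − 2g, so g = (2 − (-2))/2 = 2.

2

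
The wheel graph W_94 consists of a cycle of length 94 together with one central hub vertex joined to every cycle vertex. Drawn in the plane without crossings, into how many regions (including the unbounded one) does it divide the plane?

95

W_94 has V = 94 + 1 = 95 vertices and E = 2·94 = 188 edges.
By Euler's formula F = 2 − V + E = 2 − 95 + 188 = 95.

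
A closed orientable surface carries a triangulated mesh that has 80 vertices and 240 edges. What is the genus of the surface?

1

Every face is a triangle and each edge borders two faces, so 3F = 2·240, giving F = 160.
χ = V − E + F = 80 − 240 + 160 = 0.
For a closed orientable surface χ = 2 − 2g, so g = (2 − (0))/2 = 1.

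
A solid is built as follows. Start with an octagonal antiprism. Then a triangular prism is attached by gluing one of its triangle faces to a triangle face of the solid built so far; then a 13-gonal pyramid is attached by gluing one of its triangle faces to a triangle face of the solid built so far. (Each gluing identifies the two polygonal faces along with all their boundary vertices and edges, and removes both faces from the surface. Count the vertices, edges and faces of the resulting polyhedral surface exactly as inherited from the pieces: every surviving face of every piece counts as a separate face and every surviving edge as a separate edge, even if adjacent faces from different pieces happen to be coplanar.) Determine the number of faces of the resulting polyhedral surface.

An octagonal antiprism: V=16, E=32, F=18.
Attach a triangular prism (V=6, E=9, F=5) along a 3-gon: merge 3 vertices and 3 edges, delete both glued faces → V=19, E=38, F=21.
Attach a 13-gonal pyramid (V=14, E=26, F=14) along a 3-gon: merge 3 vertices and 3 edges, delete both glued faces → V=30, E=61, F=33.
Check: V − E + F = 30 − 61 + 33 = 2.

33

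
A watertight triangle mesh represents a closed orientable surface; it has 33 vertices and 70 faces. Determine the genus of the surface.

2

Every face is a triangle, so 2E = 3·70 = 210, giving E = 105.
χ = V − E + F = 33 − 105 + 70 = -2.
For a closed orientable surface χ = 2 − 2g, so g = (2 − (-2))/2 = 2.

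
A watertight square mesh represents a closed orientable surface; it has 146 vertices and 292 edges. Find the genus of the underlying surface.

Every face is a square and each edge borders two faces, so 4F = 2·292, giving F = 146.
χ = V − E + F = 146 − 292 + 146 = 0.
For a closed orientable surface χ = 2 − 2g, so g = (2 − (0))/2 = 1.

1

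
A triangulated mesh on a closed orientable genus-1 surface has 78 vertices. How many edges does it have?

234

χ = 2 − 2·1 = 0, and every face is a triangle so 3F = 2E.
V − E + F = 0 with E = 3F/2 gives 78 − (3/2 − 1)·F = 0, so F = 156 and E = 234.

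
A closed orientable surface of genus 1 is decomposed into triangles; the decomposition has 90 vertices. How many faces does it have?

χ = 2 − 2·1 = 0, and every face is a triangle so 3F = 2E.
V − E + F = 0 with E = 3F/2 gives 90 − (3/2 − 1)·F = 0, so F = 180 and E = 270.

180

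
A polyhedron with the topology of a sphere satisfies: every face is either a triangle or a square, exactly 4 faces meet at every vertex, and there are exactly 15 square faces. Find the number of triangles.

8

Let x be the number of triangles; then F = 15 + x.
Edge–face incidences: 2E = 4·15 + 3·x = 60 + 3x.
Every vertex has degree 4, so 4V = 2E.
Euler: V − E + F = 2 ⇒ (2E)/4 − E + (15 + x) = 2.
Multiply by 8: 2·(2E) − 4·(2E) + 8·(15 + x) = 16, i.e. 120 + 8x − 2·(60 + 3x) = 16.
Collecting terms: 2x = 16, so x = 8.
Then 2E = 60 + 3·8 = 84, so E = 42, V = 2E/4 = 21, F = 15 + 8 = 23.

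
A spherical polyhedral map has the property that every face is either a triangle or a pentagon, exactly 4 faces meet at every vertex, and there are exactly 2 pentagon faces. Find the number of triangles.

Let x be the number of triangles; then F = 2 + x.
Edge–face incidences: 2E = 5·2 + 3·x = 10 + 3x.
Every vertex has degree 4, so 4V = 2E.
Euler: V − E + F = 2 ⇒ (2E)/4 − E + (2 + x) = 2.
Multiply by 8: 2·(2E) − 4·(2E) + 8·(2 + x) = 16, i.e. 16 + 8x − 2·(10 + 3x) = 16.
Collecting terms: 2x − 4 = 16, so 2x = 20, so x = 10.
Then 2E = 10 + 3·10 = 40, so E = 20, V = 2E/4 = 10, F = 2 + 10 = 12.

10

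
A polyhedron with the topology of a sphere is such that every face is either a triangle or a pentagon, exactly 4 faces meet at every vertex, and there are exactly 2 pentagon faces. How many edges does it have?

20

Let x be the number of triangles; then F = 2 + x.
Edge–face incidences: 2E = 5·2 + 3·x = 10 + 3x.
Every vertex has degree 4, so 4V = 2E.
Euler: V − E + F = 2 ⇒ (2E)/4 − E + (2 + x) = 2.
Multiply by 8: 2·(2E) − 4·(2E) + 8·(2 + x) = 16, i.e. 16 + 8x − 2·(10 + 3x) = 16.
Collecting terms: 2x − 4 = 16, so 2x = 20, so x = 10.
Then 2E = 10 + 3·10 = 40, so E = 20, V = 2E/4 = 10, F = 2 + 10 = 12.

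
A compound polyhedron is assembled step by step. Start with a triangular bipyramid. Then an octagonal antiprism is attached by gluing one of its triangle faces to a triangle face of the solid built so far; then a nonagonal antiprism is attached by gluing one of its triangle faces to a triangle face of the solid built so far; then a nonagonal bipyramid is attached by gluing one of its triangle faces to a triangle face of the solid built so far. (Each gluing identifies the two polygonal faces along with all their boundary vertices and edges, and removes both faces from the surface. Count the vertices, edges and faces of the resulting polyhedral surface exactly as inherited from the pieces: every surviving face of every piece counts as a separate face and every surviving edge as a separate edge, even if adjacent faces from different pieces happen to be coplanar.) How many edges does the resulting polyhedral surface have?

A triangular bipyramid: V=5, E=9, F=6.
Attach an octagonal antiprism (V=16, E=32, F=18) along a 3-gon: merge 3 vertices and 3 edges, delete both glued faces → V=18, E=38, F=22.
Attach a nonagonal antiprism (V=18, E=36, F=20) along a 3-gon: merge 3 vertices and 3 edges, delete both glued faces → V=33, E=71, F=40.
Attach a nonagonal bipyramid (V=11, E=27, F=18) along a 3-gon: merge 3 vertices and 3 edges, delete both glued faces → V=41, E=95, F=56.
Check: V − E + F = 41 − 95 + 56 = 2.

95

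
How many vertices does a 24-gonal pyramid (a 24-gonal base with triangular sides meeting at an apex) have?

A pyramid on an n-gon base has one n-gon and n triangles: V = 24 + 1 = 25, E = 2·24 = 48, F = 24 + 1 = 25.
Check: V − E + F = 25 − 48 + 25 = 2.

25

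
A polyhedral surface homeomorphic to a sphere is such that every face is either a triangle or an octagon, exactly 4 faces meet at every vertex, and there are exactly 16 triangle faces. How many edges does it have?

32

Let x be the number of octagons; then F = 16 + x.
Edge–face incidences: 2E = 3·16 + 8·x = 48 + 8x.
Every vertex has degree 4, so 4V = 2E.
Euler: V − E + F = 2 ⇒ (2E)/4 − E + (16 + x) = 2.
Multiply by 8: 2·(2E) − 4·(2E) + 8·(16 + x) = 16, i.e. 128 + 8x − 2·(48 + 8x) = 16.
Collecting terms: −8x + 32 = 16, so −8x = −16, so x = 2.
Then 2E = 48 + 8·2 = 64, so E = 32, V = 2E/4 = 16, F = 16 + 2 = 18.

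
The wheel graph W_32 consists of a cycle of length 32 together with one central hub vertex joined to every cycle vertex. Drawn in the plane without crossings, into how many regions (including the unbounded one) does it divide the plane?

W_32 has V = 32 + 1 = 33 vertices and E = 2·32 = 64 edges.
By Euler's formula F = 2 − V + E = 2 − 33 + 64 = 33.

33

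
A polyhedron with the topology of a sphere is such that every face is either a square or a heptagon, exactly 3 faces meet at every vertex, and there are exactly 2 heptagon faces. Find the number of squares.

7

Let x be the number of squares; then F = 2 + x.
Edge–face incidences: 2E = 7·2 + 4·x = 14 + 4x.
Every vertex has degree 3, so 3V = 2E.
Euler: V − E + F = 2 ⇒ (2E)/3 − E + (2 + x) = 2.
Multiply by 6: 2·(2E) − 3·(2E) + 6·(2 + x) = 12, i.e. 12 + 6x − (14 + 4x) = 12.
Collecting terms: 2x − 2 = 12, so 2x = 14, so x = 7.
Then 2E = 14 + 4·7 = 42, so E = 21, V = 2E/3 = 14, F = 2 + 7 = 9.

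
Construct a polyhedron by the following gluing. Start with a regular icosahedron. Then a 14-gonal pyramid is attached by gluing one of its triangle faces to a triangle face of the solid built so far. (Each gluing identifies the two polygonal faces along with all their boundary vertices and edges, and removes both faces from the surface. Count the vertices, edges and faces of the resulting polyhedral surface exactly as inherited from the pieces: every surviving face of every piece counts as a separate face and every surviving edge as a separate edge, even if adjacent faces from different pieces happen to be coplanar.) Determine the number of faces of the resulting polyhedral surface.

A regular icosahedron: V=12, E=30, F=20.
Attach a 14-gonal pyramid (V=15, E=28, F=15) along a 3-gon: merge 3 vertices and 3 edges, delete both glued faces → V=24, E=55, F=33.
Check: V − E + F = 24 − 55 + 33 = 2.

33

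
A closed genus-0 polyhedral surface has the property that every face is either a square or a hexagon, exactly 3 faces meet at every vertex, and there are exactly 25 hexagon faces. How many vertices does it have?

Let x be the number of squares; then F = 25 + x.
Edge–face incidences: 2E = 6·25 + 4·x = 150 + 4x.
Every vertex has degree 3, so 3V = 2E.
Euler: V − E + F = 2 ⇒ (2E)/3 − E + (25 + x) = 2.
Multiply by 6: 2·(2E) − 3·(2E) + 6·(25 + x) = 12, i.e. 150 + 6x − (150 + 4x) = 12.
Collecting terms: 2x = 12, so x = 6.
Then 2E = 150 + 4·6 = 174, so E = 87, V = 2E/3 = 58, F = 25 + 6 = 31.

58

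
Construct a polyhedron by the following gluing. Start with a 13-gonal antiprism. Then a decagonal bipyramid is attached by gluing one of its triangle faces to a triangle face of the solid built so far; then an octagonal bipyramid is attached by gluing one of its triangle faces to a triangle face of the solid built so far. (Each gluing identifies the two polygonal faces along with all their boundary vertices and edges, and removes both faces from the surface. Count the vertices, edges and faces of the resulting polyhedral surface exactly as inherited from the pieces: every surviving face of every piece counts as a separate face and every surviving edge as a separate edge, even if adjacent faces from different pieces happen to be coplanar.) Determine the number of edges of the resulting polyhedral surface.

100

A 13-gonal antiprism: V=26, E=52, F=28.
Attach a decagonal bipyramid (V=12, E=30, F=20) along a 3-gon: merge 3 vertices and 3 edges, delete both glued faces → V=35, E=79, F=46.
Attach an octagonal bipyramid (V=10, E=24, F=16) along a 3-gon: merge 3 vertices and 3 edges, delete both glued faces → V=42, E=100, F=60.
Check: V − E + F = 42 − 100 + 60 = 2.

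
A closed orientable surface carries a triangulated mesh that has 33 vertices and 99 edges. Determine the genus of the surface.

Every face is a triangle and each edge borders two faces, so 3F = 2·99, giving F = 66.
χ = V − E + F = 33 − 99 + 66 = 0.
For a closed orientable surface χ = 2 − 2g, so g = (2 − (0))/2 = 1.

1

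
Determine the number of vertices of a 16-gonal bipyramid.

A bipyramid over an n-gon has 2n triangular faces and n + 2 vertices: V = 16 + 2 = 18, E = 3·16 = 48, F = 2·16 = 32.

18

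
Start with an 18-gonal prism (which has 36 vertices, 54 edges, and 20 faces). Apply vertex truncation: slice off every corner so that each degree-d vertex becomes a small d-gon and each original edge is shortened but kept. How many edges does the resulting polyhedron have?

162

Truncation replaces each original edge-end by a new vertex, so V′ = 2E = 108.
Each original edge survives, and each old vertex of degree d contributes d new edges; summing degrees gives Σd = 2E, so E′ = E + 2E = 3E = 162.
Each original face survives and each original vertex becomes one new face: F′ = F + V = 56.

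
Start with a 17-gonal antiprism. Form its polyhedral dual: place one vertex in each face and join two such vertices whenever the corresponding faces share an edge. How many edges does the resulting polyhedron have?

The base solid has V = 34, E = 68, F = 36.
The dual swaps V and F and preserves E: V′ = F = 36, E′ = E = 68, F′ = V = 34.

68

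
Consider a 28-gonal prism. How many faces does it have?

30

A prism on an n-gon has two n-gon bases and n rectangular sides: V = 2·28 = 56, E = 3·28 = 84, F = 28 + 2 = 30.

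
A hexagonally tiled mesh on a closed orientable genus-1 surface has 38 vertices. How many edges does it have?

χ = 2 − 2·1 = 0, and every face is a hexagon so 6F = 2E.
V − E + F = 0 with E = 6F/2 gives 38 − (6/2 − 1)·F = 0, so F = 19 and E = 57.

57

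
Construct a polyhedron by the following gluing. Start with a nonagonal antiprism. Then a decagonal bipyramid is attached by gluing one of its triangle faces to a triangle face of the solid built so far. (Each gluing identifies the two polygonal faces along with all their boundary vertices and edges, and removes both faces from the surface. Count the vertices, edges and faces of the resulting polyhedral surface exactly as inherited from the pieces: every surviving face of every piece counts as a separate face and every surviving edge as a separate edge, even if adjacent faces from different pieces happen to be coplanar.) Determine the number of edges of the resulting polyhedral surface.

63

A nonagonal antiprism: V=18, E=36, F=20.
Attach a decagonal bipyramid (V=12, E=30, F=20) along a 3-gon: merge 3 vertices and 3 edges, delete both glued faces → V=27, E=63, F=38.
Check: V − E + F = 27 − 63 + 38 = 2.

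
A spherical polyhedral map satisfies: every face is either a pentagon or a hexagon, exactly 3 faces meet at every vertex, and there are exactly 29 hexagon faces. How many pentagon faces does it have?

Let x be the number of pentagons; then F = 29 + x.
Edge–face incidences: 2E = 6·29 + 5·x = 174 + 5x.
Every vertex has degree 3, so 3V = 2E.
Euler: V − E + F = 2 ⇒ (2E)/3 − E + (29 + x) = 2.
Multiply by 6: 2·(2E) − 3·(2E) + 6·(29 + x) = 12, i.e. 174 + 6x − (174 + 5x) = 12.
Collecting terms: x = 12.
Then 2E = 174 + 5·12 = 234, so E = 117, V = 2E/3 = 78, F = 29 + 12 = 41.

12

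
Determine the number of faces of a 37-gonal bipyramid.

A bipyramid over an n-gon has 2n triangular faces and n + 2 vertices: V = 37 + 2 = 39, E = 3·37 = 111, F = 2·37 = 74.

74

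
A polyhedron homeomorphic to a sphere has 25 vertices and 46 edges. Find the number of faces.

23

Here V − E + F = 2.
F = 2 − V + E = 2 − 25 + 46 = 23.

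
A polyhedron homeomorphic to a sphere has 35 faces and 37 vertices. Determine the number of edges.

70

Here V − E + F = 2.
E = V + F − (2) = 37 + 35 − (2) = 70.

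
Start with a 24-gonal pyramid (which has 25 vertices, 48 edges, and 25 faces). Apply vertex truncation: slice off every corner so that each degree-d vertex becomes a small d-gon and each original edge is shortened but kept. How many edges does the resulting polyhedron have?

144

Truncation replaces each original edge-end by a new vertex, so V′ = 2E = 96.
Each original edge survives, and each old vertex of degree d contributes d new edges; summing degrees gives Σd = 2E, so E′ = E + 2E = 3E = 144.
Each original face survives and each original vertex becomes one new face: F′ = F + V = 50.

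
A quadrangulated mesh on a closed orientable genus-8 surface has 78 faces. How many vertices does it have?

χ = 2 − 2·8 = -14, and every face is a square so 4F = 2E.
E = 4·78/2 = 156. Then V = -14 + E − F = -14 + 156 − 78 = 64.

64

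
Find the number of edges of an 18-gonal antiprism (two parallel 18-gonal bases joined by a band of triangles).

An antiprism on an n-gon has two n-gon caps and 2n triangles: V = 2·18 = 36, E = 4·18 = 72, F = 2·18 + 2 = 38.
Check: V − E + F = 36 − 72 + 38 = 2.

72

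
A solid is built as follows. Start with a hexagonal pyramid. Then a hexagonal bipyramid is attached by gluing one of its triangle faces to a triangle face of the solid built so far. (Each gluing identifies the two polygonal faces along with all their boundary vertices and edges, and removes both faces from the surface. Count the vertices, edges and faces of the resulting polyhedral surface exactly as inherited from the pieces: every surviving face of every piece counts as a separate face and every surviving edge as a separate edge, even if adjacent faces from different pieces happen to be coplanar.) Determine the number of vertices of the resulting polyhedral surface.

12

A hexagonal pyramid: V=7, E=12, F=7.
Attach a hexagonal bipyramid (V=8, E=18, F=12) along a 3-gon: merge 3 vertices and 3 edges, delete both glued faces → V=12, E=27, F=17.
Check: V − E + F = 12 − 27 + 17 = 2.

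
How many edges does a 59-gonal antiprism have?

236

An antiprism on an n-gon has two n-gon caps and 2n triangles: V = 2·59 = 118, E = 4·59 = 236, F = 2·59 + 2 = 120.
Check: V − E + F = 118 − 236 + 120 = 2.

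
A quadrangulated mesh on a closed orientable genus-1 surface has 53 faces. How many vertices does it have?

53

χ = 2 − 2·1 = 0, and every face is a square so 4F = 2E.
E = 4·53/2 = 106. Then V = 0 + E − F = 0 + 106 − 53 = 53.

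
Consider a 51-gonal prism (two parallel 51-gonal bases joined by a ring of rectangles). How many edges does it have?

153

A prism on an n-gon has two n-gon bases and n rectangular sides: V = 2·51 = 102, E = 3·51 = 153, F = 51 + 2 = 53.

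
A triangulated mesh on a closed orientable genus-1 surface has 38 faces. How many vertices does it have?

19

χ = 2 − 2·1 = 0, and every face is a triangle so 3F = 2E.
E = 3·38/2 = 57. Then V = 0 + E − F = 0 + 57 − 38 = 19.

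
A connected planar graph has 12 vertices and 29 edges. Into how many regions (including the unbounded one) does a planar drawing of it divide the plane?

Euler's formula for a connected plane graph: V − E + F = 2, so F = 2 − 12 + 29 = 19.

19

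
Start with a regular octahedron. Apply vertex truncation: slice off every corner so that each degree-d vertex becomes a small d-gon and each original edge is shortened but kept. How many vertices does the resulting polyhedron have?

The base solid has V = 6, E = 12, F = 8.
Truncation replaces each original edge-end by a new vertex, so V′ = 2E = 24.
Each original edge survives, and each old vertex of degree d contributes d new edges; summing degrees gives Σd = 2E, so E′ = E + 2E = 3E = 36.
Each original face survives and each original vertex becomes one new face: F′ = F + V = 14.

24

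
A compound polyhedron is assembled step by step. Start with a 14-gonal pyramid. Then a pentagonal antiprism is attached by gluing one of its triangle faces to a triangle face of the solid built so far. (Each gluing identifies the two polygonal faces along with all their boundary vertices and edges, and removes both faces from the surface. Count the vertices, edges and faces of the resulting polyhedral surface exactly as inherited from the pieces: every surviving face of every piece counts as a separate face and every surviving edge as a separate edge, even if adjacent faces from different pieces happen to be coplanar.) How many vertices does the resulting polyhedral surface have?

A 14-gonal pyramid: V=15, E=28, F=15.
Attach a pentagonal antiprism (V=10, E=20, F=12) along a 3-gon: merge 3 vertices and 3 edges, delete both glued faces → V=22, E=45, F=25.
Check: V − E + F = 22 − 45 + 25 = 2.

22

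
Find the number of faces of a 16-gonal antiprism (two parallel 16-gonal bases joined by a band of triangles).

An antiprism on an n-gon has two n-gon caps and 2n triangles: V = 2·16 = 32, E = 4·16 = 64, F = 2·16 + 2 = 34.
Check: V − E + F = 32 − 64 + 34 = 2.

34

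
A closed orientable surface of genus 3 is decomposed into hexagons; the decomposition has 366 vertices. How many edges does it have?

χ = 2 − 2·3 = -4, and every face is a hexagon so 6F = 2E.
V − E + F = -4 with E = 6F/2 gives 366 − (6/2 − 1)·F = -4, so F = 185 and E = 555.

555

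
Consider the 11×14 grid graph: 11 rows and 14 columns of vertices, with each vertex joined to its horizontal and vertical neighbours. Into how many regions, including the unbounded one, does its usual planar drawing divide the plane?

131

The grid has V = 11·14 = 154 vertices and E = 11·13 + 14·10 = 283 edges.
F = 2 − V + E = 2 − 154 + 283 = 131.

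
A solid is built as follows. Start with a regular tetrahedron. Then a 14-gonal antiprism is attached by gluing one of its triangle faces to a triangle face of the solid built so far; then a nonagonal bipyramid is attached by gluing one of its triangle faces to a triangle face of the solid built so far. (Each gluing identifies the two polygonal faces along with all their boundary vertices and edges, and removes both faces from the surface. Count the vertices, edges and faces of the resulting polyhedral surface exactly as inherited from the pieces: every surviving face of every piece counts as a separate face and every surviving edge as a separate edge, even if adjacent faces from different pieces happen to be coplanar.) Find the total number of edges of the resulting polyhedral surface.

A regular tetrahedron: V=4, E=6, F=4.
Attach a 14-gonal antiprism (V=28, E=56, F=30) along a 3-gon: merge 3 vertices and 3 edges, delete both glued faces → V=29, E=59, F=32.
Attach a nonagonal bipyramid (V=11, E=27, F=18) along a 3-gon: merge 3 vertices and 3 edges, delete both glued faces → V=37, E=83, F=48.
Check: V − E + F = 37 − 83 + 48 = 2.

83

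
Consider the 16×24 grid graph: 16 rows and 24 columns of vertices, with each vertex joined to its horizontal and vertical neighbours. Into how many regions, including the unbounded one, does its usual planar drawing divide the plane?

346

The grid has V = 16·24 = 384 vertices and E = 16·23 + 24·15 = 728 edges.
F = 2 − V + E = 2 − 384 + 728 = 346.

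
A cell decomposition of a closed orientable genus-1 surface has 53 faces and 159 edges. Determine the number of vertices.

106

For a closed orientable surface of genus 1, χ = 2 − 2·1 = 0.
V = 0 + E − F = 0 + 159 − 53 = 106.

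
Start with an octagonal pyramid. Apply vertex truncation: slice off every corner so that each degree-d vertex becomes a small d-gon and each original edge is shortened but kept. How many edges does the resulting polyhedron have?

48

The base solid has V = 9, E = 16, F = 9.
Truncation replaces each original edge-end by a new vertex, so V′ = 2E = 32.
Each original edge survives, and each old vertex of degree d contributes d new edges; summing degrees gives Σd = 2E, so E′ = E + 2E = 3E = 48.
Each original face survives and each original vertex becomes one new face: F′ = F + V = 18.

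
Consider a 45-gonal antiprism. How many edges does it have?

An antiprism on an n-gon has two n-gon caps and 2n triangles: V = 2·45 = 90, E = 4·45 = 180, F = 2·45 + 2 = 92.

180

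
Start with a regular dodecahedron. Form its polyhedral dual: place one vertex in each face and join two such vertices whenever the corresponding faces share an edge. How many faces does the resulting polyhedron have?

20

The base solid has V = 20, E = 30, F = 12.
The dual swaps V and F and preserves E: V′ = F = 12, E′ = E = 30, F′ = V = 20.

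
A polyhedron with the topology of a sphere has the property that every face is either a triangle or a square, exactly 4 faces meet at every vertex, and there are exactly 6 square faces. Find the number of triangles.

8

Let x be the number of triangles; then F = 6 + x.
Edge–face incidences: 2E = 4·6 + 3·x = 24 + 3x.
Every vertex has degree 4, so 4V = 2E.
Euler: V − E + F = 2 ⇒ (2E)/4 − E + (6 + x) = 2.
Multiply by 8: 2·(2E) − 4·(2E) + 8·(6 + x) = 16, i.e. 48 + 8x − 2·(24 + 3x) = 16.
Collecting terms: 2x = 16, so x = 8.
Then 2E = 24 + 3·8 = 48, so E = 24, V = 2E/4 = 12, F = 6 + 8 = 14.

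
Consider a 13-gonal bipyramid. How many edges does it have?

39

A bipyramid over an n-gon has 2n triangular faces and n + 2 vertices: V = 13 + 2 = 15, E = 3·13 = 39, F = 2·13 = 26.
Check: V − E + F = 15 − 39 + 26 = 2.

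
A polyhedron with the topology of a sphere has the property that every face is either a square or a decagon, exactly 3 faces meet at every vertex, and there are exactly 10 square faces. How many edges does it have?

Let x be the number of decagons; then F = 10 + x.
Edge–face incidences: 2E = 4·10 + 10·x = 40 + 10x.
Every vertex has degree 3, so 3V = 2E.
Euler: V − E + F = 2 ⇒ (2E)/3 − E + (10 + x) = 2.
Multiply by 6: 2·(2E) − 3·(2E) + 6·(10 + x) = 12, i.e. 60 + 6x − (40 + 10x) = 12.
Collecting terms: −4x + 20 = 12, so −4x = −8, so x = 2.
Then 2E = 40 + 10·2 = 60, so E = 30, V = 2E/3 = 20, F = 10 + 2 = 12.

30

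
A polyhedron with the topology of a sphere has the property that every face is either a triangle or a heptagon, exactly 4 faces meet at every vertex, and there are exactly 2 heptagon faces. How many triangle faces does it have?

14

Let x be the number of triangles; then F = 2 + x.
Edge–face incidences: 2E = 7·2 + 3·x = 14 + 3x.
Every vertex has degree 4, so 4V = 2E.
Euler: V − E + F = 2 ⇒ (2E)/4 − E + (2 + x) = 2.
Multiply by 8: 2·(2E) − 4·(2E) + 8·(2 + x) = 16, i.e. 16 + 8x − 2·(14 + 3x) = 16.
Collecting terms: 2x − 12 = 16, so 2x = 28, so x = 14.
Then 2E = 14 + 3·14 = 56, so E = 28, V = 2E/4 = 14, F = 2 + 14 = 16.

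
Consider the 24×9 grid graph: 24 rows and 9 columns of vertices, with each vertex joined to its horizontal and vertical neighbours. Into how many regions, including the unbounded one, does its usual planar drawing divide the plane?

185

The grid has V = 24·9 = 216 vertices and E = 24·8 + 9·23 = 399 edges.
F = 2 − V + E = 2 − 216 + 399 = 185.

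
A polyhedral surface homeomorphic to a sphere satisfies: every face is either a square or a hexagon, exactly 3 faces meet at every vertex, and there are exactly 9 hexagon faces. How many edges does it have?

39

Let x be the number of squares; then F = 9 + x.
Edge–face incidences: 2E = 6·9 + 4·x = 54 + 4x.
Every vertex has degree 3, so 3V = 2E.
Euler: V − E + F = 2 ⇒ (2E)/3 − E + (9 + x) = 2.
Multiply by 6: 2·(2E) − 3·(2E) + 6·(9 + x) = 12, i.e. 54 + 6x − (54 + 4x) = 12.
Collecting terms: 2x = 12, so x = 6.
Then 2E = 54 + 4·6 = 78, so E = 39, V = 2E/3 = 26, F = 9 + 6 = 15.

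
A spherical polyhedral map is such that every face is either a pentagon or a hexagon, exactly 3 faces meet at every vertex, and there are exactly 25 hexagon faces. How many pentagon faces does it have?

Let x be the number of pentagons; then F = 25 + x.
Edge–face incidences: 2E = 6·25 + 5·x = 150 + 5x.
Every vertex has degree 3, so 3V = 2E.
Euler: V − E + F = 2 ⇒ (2E)/3 − E + (25 + x) = 2.
Multiply by 6: 2·(2E) − 3·(2E) + 6·(25 + x) = 12, i.e. 150 + 6x − (150 + 5x) = 12.
Collecting terms: x = 12.
Then 2E = 150 + 5·12 = 210, so E = 105, V = 2E/3 = 70, F = 25 + 12 = 37.

12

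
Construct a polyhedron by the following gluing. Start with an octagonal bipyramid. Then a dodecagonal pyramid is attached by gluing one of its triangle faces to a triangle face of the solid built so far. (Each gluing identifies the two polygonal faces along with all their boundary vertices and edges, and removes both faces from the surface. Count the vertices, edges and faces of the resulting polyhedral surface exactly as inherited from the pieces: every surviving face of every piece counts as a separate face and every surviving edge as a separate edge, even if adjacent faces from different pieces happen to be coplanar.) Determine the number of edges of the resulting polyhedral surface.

An octagonal bipyramid: V=10, E=24, F=16.
Attach a dodecagonal pyramid (V=13, E=24, F=13) along a 3-gon: merge 3 vertices and 3 edges, delete both glued faces → V=20, E=45, F=27.
Check: V − E + F = 20 − 45 + 27 = 2.

45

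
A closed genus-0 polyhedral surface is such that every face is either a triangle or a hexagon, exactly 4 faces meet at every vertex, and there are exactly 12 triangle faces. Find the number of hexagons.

Let x be the number of hexagons; then F = 12 + x.
Edge–face incidences: 2E = 3·12 + 6·x = 36 + 6x.
Every vertex has degree 4, so 4V = 2E.
Euler: V − E + F = 2 ⇒ (2E)/4 − E + (12 + x) = 2.
Multiply by 8: 2·(2E) − 4·(2E) + 8·(12 + x) = 16, i.e. 96 + 8x − 2·(36 + 6x) = 16.
Collecting terms: −4x + 24 = 16, so −4x = −8, so x = 2.
Then 2E = 36 + 6·2 = 48, so E = 24, V = 2E/4 = 12, F = 12 + 2 = 14.

2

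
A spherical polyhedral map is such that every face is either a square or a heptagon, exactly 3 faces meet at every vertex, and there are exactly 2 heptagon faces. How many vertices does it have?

14

Let x be the number of squares; then F = 2 + x.
Edge–face incidences: 2E = 7·2 + 4·x = 14 + 4x.
Every vertex has degree 3, so 3V = 2E.
Euler: V − E + F = 2 ⇒ (2E)/3 − E + (2 + x) = 2.
Multiply by 6: 2·(2E) − 3·(2E) + 6·(2 + x) = 12, i.e. 12 + 6x − (14 + 4x) = 12.
Collecting terms: 2x − 2 = 12, so 2x = 14, so x = 7.
Then 2E = 14 + 4·7 = 42, so E = 21, V = 2E/3 = 14, F = 2 + 7 = 9.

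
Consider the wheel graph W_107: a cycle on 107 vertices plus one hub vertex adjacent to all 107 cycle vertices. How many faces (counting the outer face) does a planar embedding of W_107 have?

W_107 has V = 107 + 1 = 108 vertices and E = 2·107 = 214 edges.
By Euler's formula F = 2 − V + E = 2 − 108 + 214 = 108.

108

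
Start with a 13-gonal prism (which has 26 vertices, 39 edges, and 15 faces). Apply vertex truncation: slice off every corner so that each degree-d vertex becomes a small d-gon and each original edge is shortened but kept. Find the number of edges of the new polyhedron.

Truncation replaces each original edge-end by a new vertex, so V′ = 2E = 78.
Each original edge survives, and each old vertex of degree d contributes d new edges; summing degrees gives Σd = 2E, so E′ = E + 2E = 3E = 117.
Each original face survives and each original vertex becomes one new face: F′ = F + V = 41.

117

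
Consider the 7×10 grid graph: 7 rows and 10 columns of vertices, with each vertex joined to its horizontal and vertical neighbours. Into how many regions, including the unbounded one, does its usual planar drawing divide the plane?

55

The grid has V = 7·10 = 70 vertices and E = 7·9 + 10·6 = 123 edges.
F = 2 − V + E = 2 − 70 + 123 = 55.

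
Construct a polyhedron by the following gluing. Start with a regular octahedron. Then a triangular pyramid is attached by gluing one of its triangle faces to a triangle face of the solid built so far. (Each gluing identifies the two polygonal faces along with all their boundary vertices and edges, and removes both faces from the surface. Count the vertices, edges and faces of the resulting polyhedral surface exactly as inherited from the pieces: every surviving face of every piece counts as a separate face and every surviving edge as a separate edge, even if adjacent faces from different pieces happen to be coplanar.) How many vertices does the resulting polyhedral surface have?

7

A regular octahedron: V=6, E=12, F=8.
Attach a triangular pyramid (V=4, E=6, F=4) along a 3-gon: merge 3 vertices and 3 edges, delete both glued faces → V=7, E=15, F=10.
Check: V − E + F = 7 − 15 + 10 = 2.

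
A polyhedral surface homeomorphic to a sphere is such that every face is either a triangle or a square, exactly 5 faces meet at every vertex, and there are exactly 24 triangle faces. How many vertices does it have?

16

Let x be the number of squares; then F = 24 + x.
Edge–face incidences: 2E = 3·24 + 4·x = 72 + 4x.
Every vertex has degree 5, so 5V = 2E.
Euler: V − E + F = 2 ⇒ (2E)/5 − E + (24 + x) = 2.
Multiply by 10: 2·(2E) − 5·(2E) + 10·(24 + x) = 20, i.e. 240 + 10x − 3·(72 + 4x) = 20.
Collecting terms: −2x + 24 = 20, so −2x = −4, so x = 2.
Then 2E = 72 + 4·2 = 80, so E = 40, V = 2E/5 = 16, F = 24 + 2 = 26.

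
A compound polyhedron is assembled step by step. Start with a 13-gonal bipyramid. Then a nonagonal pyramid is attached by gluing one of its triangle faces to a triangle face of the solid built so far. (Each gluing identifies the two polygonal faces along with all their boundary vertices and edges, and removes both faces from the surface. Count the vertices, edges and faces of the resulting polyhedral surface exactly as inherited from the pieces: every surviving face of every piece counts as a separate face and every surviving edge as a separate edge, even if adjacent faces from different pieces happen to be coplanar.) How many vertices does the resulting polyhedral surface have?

A 13-gonal bipyramid: V=15, E=39, F=26.
Attach a nonagonal pyramid (V=10, E=18, F=10) along a 3-gon: merge 3 vertices and 3 edges, delete both glued faces → V=22, E=54, F=34.
Check: V − E + F = 22 − 54 + 34 = 2.

22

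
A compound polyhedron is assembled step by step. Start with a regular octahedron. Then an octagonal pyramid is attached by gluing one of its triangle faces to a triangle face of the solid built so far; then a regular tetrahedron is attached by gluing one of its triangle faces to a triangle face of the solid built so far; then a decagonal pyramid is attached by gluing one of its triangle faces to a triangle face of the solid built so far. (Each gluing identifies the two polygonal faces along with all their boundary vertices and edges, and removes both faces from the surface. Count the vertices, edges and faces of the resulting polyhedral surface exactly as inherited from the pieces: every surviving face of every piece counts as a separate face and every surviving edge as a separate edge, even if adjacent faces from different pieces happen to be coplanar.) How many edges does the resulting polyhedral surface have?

45

A regular octahedron: V=6, E=12, F=8.
Attach an octagonal pyramid (V=9, E=16, F=9) along a 3-gon: merge 3 vertices and 3 edges, delete both glued faces → V=12, E=25, F=15.
Attach a regular tetrahedron (V=4, E=6, F=4) along a 3-gon: merge 3 vertices and 3 edges, delete both glued faces → V=13, E=28, F=17.
Attach a decagonal pyramid (V=11, E=20, F=11) along a 3-gon: merge 3 vertices and 3 edges, delete both glued faces → V=21, E=45, F=26.
Check: V − E + F = 21 − 45 + 26 = 2.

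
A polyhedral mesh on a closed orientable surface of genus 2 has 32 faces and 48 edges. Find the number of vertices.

14

For a closed orientable surface of genus 2, χ = 2 − 2·2 = -2.
V = -2 + E − F = -2 + 48 − 32 = 14.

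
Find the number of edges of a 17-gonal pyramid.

34

A pyramid on an n-gon base has one n-gon and n triangles: V = 17 + 1 = 18, E = 2·17 = 34, F = 17 + 1 = 18.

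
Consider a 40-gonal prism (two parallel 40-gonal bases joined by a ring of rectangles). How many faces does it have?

A prism on an n-gon has two n-gon bases and n rectangular sides: V = 2·40 = 80, E = 3·40 = 120, F = 40 + 2 = 42.
Check: V − E + F = 80 − 120 + 42 = 2.

42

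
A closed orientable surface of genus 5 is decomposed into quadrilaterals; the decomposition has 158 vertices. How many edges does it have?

χ = 2 − 2·5 = -8, and every face is a square so 4F = 2E.
V − E + F = -8 with E = 4F/2 gives 158 − (4/2 − 1)·F = -8, so F = 166 and E = 332.

332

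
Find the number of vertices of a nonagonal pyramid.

A pyramid on an n-gon base has one n-gon and n triangles: V = 9 + 1 = 10, E = 2·9 = 18, F = 9 + 1 = 10.

10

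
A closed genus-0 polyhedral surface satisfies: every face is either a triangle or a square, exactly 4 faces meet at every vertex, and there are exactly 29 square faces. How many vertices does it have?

35

Let x be the number of triangles; then F = 29 + x.
Edge–face incidences: 2E = 4·29 + 3·x = 116 + 3x.
Every vertex has degree 4, so 4V = 2E.
Euler: V − E + F = 2 ⇒ (2E)/4 − E + (29 + x) = 2.
Multiply by 8: 2·(2E) − 4·(2E) + 8·(29 + x) = 16, i.e. 232 + 8x − 2·(116 + 3x) = 16.
Collecting terms: 2x = 16, so x = 8.
Then 2E = 116 + 3·8 = 140, so E = 70, V = 2E/4 = 35, F = 29 + 8 = 37.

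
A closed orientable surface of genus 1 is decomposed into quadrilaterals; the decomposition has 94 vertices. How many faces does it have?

χ = 2 − 2·1 = 0, and every face is a square so 4F = 2E.
V − E + F = 0 with E = 4F/2 gives 94 − (4/2 − 1)·F = 0, so F = 94 and E = 188.

94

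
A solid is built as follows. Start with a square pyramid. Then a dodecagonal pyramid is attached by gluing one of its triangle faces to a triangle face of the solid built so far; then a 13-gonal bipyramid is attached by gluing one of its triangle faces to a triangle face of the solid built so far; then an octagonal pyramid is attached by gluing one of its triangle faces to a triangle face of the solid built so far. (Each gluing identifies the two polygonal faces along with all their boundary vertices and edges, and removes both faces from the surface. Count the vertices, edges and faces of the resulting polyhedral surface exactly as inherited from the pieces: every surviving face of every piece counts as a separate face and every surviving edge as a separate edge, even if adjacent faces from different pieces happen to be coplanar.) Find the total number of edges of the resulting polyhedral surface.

78

A square pyramid: V=5, E=8, F=5.
Attach a dodecagonal pyramid (V=13, E=24, F=13) along a 3-gon: merge 3 vertices and 3 edges, delete both glued faces → V=15, E=29, F=16.
Attach a 13-gonal bipyramid (V=15, E=39, F=26) along a 3-gon: merge 3 vertices and 3 edges, delete both glued faces → V=27, E=65, F=40.
Attach an octagonal pyramid (V=9, E=16, F=9) along a 3-gon: merge 3 vertices and 3 edges, delete both glued faces → V=33, E=78, F=47.
Check: V − E + F = 33 − 78 + 47 = 2.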